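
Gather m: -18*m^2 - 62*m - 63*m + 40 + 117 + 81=-18*m^2 - 125*m + 238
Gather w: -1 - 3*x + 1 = -3*x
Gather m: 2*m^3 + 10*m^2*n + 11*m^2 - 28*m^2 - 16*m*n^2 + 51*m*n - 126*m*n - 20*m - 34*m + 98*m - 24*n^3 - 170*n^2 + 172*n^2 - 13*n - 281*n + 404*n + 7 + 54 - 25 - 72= 2*m^3 + m^2*(10*n - 17) + m*(-16*n^2 - 75*n + 44) - 24*n^3 + 2*n^2 + 110*n - 36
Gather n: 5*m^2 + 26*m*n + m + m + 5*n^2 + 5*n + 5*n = 5*m^2 + 2*m + 5*n^2 + n*(26*m + 10)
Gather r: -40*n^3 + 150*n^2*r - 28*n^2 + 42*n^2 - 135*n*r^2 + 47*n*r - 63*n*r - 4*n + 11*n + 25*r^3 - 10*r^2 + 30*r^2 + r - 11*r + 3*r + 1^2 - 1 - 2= -40*n^3 + 14*n^2 + 7*n + 25*r^3 + r^2*(20 - 135*n) + r*(150*n^2 - 16*n - 7) - 2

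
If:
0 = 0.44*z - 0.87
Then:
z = 1.98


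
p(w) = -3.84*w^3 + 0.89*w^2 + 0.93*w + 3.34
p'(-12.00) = -1679.31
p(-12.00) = 6755.86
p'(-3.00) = -108.09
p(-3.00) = 112.24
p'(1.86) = -35.61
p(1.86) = -16.56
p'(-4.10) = -200.02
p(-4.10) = 279.14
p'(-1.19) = -17.50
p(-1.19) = 9.96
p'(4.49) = -223.32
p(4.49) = -322.13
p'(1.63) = -26.78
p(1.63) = -9.41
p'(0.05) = 0.99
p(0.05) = 3.39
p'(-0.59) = -4.13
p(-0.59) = 3.89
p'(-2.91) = -101.80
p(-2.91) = 102.80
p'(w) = -11.52*w^2 + 1.78*w + 0.93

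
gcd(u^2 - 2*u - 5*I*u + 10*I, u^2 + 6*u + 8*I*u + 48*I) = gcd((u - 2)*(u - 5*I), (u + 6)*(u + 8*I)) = 1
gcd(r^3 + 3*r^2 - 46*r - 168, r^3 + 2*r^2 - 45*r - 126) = r^2 - r - 42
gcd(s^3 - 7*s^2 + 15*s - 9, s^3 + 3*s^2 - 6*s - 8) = 1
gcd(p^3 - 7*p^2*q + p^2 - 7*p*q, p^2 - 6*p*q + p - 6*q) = p + 1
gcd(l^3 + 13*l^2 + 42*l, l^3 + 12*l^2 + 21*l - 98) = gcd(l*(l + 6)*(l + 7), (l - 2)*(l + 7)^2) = l + 7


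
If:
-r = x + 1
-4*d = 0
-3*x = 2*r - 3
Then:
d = 0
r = -6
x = 5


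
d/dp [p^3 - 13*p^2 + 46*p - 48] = 3*p^2 - 26*p + 46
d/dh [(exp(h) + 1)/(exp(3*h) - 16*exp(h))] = (-2*exp(3*h) - 3*exp(2*h) + 16)*exp(-h)/(exp(4*h) - 32*exp(2*h) + 256)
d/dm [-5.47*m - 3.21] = -5.47000000000000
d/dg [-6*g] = -6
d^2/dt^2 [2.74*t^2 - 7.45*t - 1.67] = 5.48000000000000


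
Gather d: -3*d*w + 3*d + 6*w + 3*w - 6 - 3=d*(3 - 3*w) + 9*w - 9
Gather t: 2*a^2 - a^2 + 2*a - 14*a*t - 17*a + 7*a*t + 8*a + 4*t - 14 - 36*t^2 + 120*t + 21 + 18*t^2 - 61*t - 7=a^2 - 7*a - 18*t^2 + t*(63 - 7*a)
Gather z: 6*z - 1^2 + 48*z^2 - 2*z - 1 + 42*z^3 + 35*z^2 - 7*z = 42*z^3 + 83*z^2 - 3*z - 2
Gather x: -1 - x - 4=-x - 5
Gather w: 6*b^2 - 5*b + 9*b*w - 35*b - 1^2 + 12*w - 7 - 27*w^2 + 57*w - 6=6*b^2 - 40*b - 27*w^2 + w*(9*b + 69) - 14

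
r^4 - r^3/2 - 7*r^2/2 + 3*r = r*(r - 3/2)*(r - 1)*(r + 2)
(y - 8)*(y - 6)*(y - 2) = y^3 - 16*y^2 + 76*y - 96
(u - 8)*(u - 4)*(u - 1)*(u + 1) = u^4 - 12*u^3 + 31*u^2 + 12*u - 32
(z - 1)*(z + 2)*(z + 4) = z^3 + 5*z^2 + 2*z - 8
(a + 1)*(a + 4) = a^2 + 5*a + 4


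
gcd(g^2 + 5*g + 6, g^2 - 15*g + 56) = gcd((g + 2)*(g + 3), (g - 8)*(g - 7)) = 1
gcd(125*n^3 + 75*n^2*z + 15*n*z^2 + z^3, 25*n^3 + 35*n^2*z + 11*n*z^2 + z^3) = 25*n^2 + 10*n*z + z^2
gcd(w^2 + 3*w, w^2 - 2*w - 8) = 1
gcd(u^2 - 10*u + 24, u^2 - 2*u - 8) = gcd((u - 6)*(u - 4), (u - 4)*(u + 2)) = u - 4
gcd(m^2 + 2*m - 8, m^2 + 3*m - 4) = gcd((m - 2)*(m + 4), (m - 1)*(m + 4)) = m + 4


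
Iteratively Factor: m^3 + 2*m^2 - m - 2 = (m - 1)*(m^2 + 3*m + 2) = (m - 1)*(m + 2)*(m + 1)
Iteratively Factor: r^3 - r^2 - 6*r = (r)*(r^2 - r - 6) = r*(r - 3)*(r + 2)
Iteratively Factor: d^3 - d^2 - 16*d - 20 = (d + 2)*(d^2 - 3*d - 10) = (d - 5)*(d + 2)*(d + 2)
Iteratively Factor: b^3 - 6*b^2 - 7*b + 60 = (b - 5)*(b^2 - b - 12) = (b - 5)*(b - 4)*(b + 3)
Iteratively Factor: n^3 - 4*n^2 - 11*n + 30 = (n + 3)*(n^2 - 7*n + 10) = (n - 2)*(n + 3)*(n - 5)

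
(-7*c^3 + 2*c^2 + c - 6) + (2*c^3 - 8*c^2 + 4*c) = -5*c^3 - 6*c^2 + 5*c - 6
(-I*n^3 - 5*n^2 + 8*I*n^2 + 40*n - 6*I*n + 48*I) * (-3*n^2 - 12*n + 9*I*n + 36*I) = 3*I*n^5 + 24*n^4 - 12*I*n^4 - 96*n^3 - 123*I*n^3 - 714*n^2 + 108*I*n^2 - 216*n + 864*I*n - 1728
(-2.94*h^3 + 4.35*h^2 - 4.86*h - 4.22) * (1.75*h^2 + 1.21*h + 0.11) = -5.145*h^5 + 4.0551*h^4 - 3.5649*h^3 - 12.7871*h^2 - 5.6408*h - 0.4642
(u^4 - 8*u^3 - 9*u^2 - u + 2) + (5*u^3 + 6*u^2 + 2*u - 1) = u^4 - 3*u^3 - 3*u^2 + u + 1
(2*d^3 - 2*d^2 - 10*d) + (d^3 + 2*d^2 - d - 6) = 3*d^3 - 11*d - 6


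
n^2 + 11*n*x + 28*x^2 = (n + 4*x)*(n + 7*x)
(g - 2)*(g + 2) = g^2 - 4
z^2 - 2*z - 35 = (z - 7)*(z + 5)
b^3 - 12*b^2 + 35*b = b*(b - 7)*(b - 5)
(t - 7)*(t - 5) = t^2 - 12*t + 35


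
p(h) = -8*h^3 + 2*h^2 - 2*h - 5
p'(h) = -24*h^2 + 4*h - 2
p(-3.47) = 360.28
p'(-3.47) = -304.86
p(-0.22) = -4.38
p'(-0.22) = -4.04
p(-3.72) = 441.95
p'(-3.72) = -349.00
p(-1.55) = 32.70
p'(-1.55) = -65.86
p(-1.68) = 41.94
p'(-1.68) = -76.46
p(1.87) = -54.06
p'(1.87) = -78.45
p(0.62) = -7.38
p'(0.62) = -8.75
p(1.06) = -14.40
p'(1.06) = -24.73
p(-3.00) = 235.00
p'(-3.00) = -230.00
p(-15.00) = 27475.00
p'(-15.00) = -5462.00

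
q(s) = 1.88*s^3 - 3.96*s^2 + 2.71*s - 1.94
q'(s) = 5.64*s^2 - 7.92*s + 2.71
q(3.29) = 31.06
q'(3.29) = 37.70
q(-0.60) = -5.40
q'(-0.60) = 9.49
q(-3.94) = -189.08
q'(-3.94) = 121.47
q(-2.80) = -81.84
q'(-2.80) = 69.10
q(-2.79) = -81.16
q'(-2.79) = 68.71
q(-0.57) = -5.12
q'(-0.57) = 9.06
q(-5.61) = -473.70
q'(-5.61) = 224.64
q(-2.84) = -84.64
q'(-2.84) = 70.69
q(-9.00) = -1717.61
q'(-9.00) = 530.83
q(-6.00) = -566.84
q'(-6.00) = 253.27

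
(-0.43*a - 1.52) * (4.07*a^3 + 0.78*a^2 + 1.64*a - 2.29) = -1.7501*a^4 - 6.5218*a^3 - 1.8908*a^2 - 1.5081*a + 3.4808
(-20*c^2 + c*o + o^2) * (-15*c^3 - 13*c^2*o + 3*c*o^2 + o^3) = 300*c^5 + 245*c^4*o - 88*c^3*o^2 - 30*c^2*o^3 + 4*c*o^4 + o^5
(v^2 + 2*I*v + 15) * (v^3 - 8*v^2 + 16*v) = v^5 - 8*v^4 + 2*I*v^4 + 31*v^3 - 16*I*v^3 - 120*v^2 + 32*I*v^2 + 240*v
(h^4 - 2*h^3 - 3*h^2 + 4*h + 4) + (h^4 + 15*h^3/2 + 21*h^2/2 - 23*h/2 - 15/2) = 2*h^4 + 11*h^3/2 + 15*h^2/2 - 15*h/2 - 7/2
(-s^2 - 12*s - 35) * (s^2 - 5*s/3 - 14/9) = -s^4 - 31*s^3/3 - 121*s^2/9 + 77*s + 490/9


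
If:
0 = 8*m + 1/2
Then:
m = -1/16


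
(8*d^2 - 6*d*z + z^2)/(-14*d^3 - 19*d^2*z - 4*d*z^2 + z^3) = (-8*d^2 + 6*d*z - z^2)/(14*d^3 + 19*d^2*z + 4*d*z^2 - z^3)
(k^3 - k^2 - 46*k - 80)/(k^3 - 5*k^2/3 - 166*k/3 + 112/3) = 3*(k^2 + 7*k + 10)/(3*k^2 + 19*k - 14)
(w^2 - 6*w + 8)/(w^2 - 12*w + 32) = (w - 2)/(w - 8)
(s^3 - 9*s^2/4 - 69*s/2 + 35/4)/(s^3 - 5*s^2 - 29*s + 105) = (s - 1/4)/(s - 3)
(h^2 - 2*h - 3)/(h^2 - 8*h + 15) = (h + 1)/(h - 5)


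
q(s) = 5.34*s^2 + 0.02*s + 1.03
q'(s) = 10.68*s + 0.02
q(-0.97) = 6.04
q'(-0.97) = -10.34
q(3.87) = 81.08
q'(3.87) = 41.35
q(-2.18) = 26.36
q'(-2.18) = -23.26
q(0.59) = 2.90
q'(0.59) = 6.32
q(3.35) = 61.03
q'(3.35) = 35.80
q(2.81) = 43.25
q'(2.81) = 30.03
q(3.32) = 59.96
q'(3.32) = 35.48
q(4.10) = 90.88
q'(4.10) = 43.81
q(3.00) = 49.15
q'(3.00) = 32.06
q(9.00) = 433.75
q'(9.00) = 96.14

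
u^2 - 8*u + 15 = (u - 5)*(u - 3)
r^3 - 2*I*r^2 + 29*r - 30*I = (r - 6*I)*(r - I)*(r + 5*I)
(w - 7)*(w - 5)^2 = w^3 - 17*w^2 + 95*w - 175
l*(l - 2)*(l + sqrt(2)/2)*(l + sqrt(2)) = l^4 - 2*l^3 + 3*sqrt(2)*l^3/2 - 3*sqrt(2)*l^2 + l^2 - 2*l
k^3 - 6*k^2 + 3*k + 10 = (k - 5)*(k - 2)*(k + 1)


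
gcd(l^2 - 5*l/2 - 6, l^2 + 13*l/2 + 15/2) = l + 3/2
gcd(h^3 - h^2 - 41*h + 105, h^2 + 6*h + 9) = 1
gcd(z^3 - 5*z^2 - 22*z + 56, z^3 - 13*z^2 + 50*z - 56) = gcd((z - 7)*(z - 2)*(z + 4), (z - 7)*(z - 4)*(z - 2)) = z^2 - 9*z + 14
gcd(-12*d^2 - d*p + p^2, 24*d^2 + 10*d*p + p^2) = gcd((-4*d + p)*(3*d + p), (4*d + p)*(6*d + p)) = 1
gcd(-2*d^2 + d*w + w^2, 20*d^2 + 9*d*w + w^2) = 1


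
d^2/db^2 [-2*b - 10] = 0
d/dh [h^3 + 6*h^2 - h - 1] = 3*h^2 + 12*h - 1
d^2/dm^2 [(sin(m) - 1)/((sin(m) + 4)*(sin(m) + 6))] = (-sin(m)^5 + 14*sin(m)^4 + 176*sin(m)^3 + 238*sin(m)^2 - 1020*sin(m) - 632)/((sin(m) + 4)^3*(sin(m) + 6)^3)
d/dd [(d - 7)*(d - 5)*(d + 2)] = 3*d^2 - 20*d + 11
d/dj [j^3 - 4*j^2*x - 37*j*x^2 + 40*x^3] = 3*j^2 - 8*j*x - 37*x^2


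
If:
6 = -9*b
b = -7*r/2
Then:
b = -2/3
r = 4/21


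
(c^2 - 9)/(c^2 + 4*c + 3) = (c - 3)/(c + 1)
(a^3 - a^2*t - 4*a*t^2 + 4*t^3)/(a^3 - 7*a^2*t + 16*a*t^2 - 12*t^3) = (a^2 + a*t - 2*t^2)/(a^2 - 5*a*t + 6*t^2)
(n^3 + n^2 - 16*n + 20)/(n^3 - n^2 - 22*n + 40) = (n - 2)/(n - 4)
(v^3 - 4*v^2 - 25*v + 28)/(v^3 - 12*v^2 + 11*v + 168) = (v^2 + 3*v - 4)/(v^2 - 5*v - 24)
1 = 1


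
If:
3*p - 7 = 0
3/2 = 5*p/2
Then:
No Solution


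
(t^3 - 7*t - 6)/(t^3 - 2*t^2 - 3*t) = (t + 2)/t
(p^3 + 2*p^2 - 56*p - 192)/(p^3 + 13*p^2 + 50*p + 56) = (p^2 - 2*p - 48)/(p^2 + 9*p + 14)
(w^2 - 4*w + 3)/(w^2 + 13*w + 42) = (w^2 - 4*w + 3)/(w^2 + 13*w + 42)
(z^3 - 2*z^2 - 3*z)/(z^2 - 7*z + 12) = z*(z + 1)/(z - 4)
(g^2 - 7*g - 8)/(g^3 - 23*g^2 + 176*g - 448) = (g + 1)/(g^2 - 15*g + 56)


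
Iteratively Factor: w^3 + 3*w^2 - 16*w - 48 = (w + 3)*(w^2 - 16) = (w + 3)*(w + 4)*(w - 4)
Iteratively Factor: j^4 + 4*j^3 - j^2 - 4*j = (j + 1)*(j^3 + 3*j^2 - 4*j) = (j + 1)*(j + 4)*(j^2 - j) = (j - 1)*(j + 1)*(j + 4)*(j)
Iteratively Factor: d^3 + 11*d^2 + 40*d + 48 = (d + 4)*(d^2 + 7*d + 12) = (d + 4)^2*(d + 3)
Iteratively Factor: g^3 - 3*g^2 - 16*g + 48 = (g + 4)*(g^2 - 7*g + 12) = (g - 4)*(g + 4)*(g - 3)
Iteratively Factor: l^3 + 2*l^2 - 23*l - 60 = (l + 3)*(l^2 - l - 20) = (l - 5)*(l + 3)*(l + 4)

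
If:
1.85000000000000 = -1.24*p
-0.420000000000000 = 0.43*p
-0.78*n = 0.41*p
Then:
No Solution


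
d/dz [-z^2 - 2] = -2*z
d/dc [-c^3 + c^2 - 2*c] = -3*c^2 + 2*c - 2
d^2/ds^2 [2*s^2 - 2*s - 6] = 4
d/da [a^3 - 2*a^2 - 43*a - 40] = 3*a^2 - 4*a - 43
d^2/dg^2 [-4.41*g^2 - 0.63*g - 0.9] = -8.82000000000000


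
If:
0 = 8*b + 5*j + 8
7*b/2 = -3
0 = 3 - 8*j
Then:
No Solution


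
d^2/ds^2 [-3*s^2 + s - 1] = -6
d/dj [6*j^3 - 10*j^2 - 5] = 2*j*(9*j - 10)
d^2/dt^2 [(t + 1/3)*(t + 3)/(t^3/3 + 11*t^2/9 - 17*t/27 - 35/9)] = 162*(27*t^3 + 27*t^2 + 333*t + 109)/(729*t^6 + 1458*t^5 - 7533*t^4 - 11124*t^3 + 29295*t^2 + 22050*t - 42875)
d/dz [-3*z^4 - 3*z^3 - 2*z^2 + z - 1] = -12*z^3 - 9*z^2 - 4*z + 1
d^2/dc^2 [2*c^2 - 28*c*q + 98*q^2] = 4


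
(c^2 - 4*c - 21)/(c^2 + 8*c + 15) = (c - 7)/(c + 5)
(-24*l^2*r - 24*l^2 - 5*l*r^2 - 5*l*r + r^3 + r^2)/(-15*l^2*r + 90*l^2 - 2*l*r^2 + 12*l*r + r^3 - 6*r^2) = (-8*l*r - 8*l + r^2 + r)/(-5*l*r + 30*l + r^2 - 6*r)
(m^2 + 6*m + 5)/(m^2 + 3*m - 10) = (m + 1)/(m - 2)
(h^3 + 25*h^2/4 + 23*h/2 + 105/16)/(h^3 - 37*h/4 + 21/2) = (8*h^2 + 22*h + 15)/(4*(2*h^2 - 7*h + 6))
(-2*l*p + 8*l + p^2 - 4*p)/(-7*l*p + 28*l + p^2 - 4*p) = (-2*l + p)/(-7*l + p)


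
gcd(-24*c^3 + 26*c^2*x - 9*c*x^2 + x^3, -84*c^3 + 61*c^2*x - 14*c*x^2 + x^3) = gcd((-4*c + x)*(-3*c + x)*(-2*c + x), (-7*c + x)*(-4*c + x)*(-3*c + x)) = 12*c^2 - 7*c*x + x^2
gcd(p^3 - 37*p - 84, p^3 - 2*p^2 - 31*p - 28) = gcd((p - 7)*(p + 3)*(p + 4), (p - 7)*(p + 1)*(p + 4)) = p^2 - 3*p - 28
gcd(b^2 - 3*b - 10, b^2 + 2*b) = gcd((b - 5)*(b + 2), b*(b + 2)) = b + 2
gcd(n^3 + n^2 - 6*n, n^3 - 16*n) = n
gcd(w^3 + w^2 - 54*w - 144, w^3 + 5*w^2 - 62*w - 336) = w^2 - 2*w - 48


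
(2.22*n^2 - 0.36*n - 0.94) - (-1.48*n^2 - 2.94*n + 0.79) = 3.7*n^2 + 2.58*n - 1.73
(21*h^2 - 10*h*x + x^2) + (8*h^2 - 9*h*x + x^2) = 29*h^2 - 19*h*x + 2*x^2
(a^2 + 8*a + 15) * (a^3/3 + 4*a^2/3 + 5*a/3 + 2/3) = a^5/3 + 4*a^4 + 52*a^3/3 + 34*a^2 + 91*a/3 + 10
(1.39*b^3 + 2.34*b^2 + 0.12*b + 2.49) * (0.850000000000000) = 1.1815*b^3 + 1.989*b^2 + 0.102*b + 2.1165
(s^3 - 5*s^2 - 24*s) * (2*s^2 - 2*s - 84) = 2*s^5 - 12*s^4 - 122*s^3 + 468*s^2 + 2016*s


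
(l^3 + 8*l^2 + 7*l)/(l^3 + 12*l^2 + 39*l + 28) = l/(l + 4)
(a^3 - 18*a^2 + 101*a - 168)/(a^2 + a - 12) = (a^2 - 15*a + 56)/(a + 4)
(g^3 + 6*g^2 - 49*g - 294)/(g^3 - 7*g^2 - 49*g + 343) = (g + 6)/(g - 7)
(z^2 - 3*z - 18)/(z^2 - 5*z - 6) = (z + 3)/(z + 1)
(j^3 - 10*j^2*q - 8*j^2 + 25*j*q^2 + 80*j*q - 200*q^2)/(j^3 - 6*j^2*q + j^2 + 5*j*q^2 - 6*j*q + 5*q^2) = (-j^2 + 5*j*q + 8*j - 40*q)/(-j^2 + j*q - j + q)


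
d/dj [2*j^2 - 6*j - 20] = 4*j - 6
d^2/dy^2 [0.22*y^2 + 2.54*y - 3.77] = 0.440000000000000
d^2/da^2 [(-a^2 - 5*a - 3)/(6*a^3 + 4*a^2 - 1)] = 2*(-36*a^6 - 540*a^5 - 1008*a^4 - 698*a^3 - 336*a^2 - 114*a - 13)/(216*a^9 + 432*a^8 + 288*a^7 - 44*a^6 - 144*a^5 - 48*a^4 + 18*a^3 + 12*a^2 - 1)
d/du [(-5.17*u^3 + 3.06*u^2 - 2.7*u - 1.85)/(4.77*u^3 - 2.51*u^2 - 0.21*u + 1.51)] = (-1.61949999999999*u^4 + 27.9294*u^3 - 4.3662*u^2 - 0.0457999999999981*u - 4.4655)/(22.7529*u^6 - 23.9454*u^5 + 4.2967*u^4 + 15.4596*u^3 - 7.5361*u^2 - 0.6342*u + 2.2801)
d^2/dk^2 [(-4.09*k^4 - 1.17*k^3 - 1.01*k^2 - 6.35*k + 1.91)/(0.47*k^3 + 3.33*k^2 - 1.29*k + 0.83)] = (2.8421709430404e-14*k^7 - 92.4506200000001*k^6 + 102.317016*k^5 - 161.427576*k^4 - 31.2207440000001*k^3 + 140.310552*k^2 + 46.769244*k - 19.190704)/(0.103823*k^9 + 2.206791*k^8 + 14.780466*k^7 + 25.362204*k^6 - 32.773464*k^5 + 41.216346*k^4 - 22.567926*k^3 + 11.02572*k^2 - 2.666043*k + 0.571787)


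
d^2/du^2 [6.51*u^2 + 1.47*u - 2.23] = 13.0200000000000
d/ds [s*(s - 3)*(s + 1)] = 3*s^2 - 4*s - 3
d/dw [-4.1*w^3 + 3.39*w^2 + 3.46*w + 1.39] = -12.3*w^2 + 6.78*w + 3.46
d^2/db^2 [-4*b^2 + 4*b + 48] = -8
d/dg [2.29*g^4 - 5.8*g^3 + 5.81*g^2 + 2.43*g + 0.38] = 9.16*g^3 - 17.4*g^2 + 11.62*g + 2.43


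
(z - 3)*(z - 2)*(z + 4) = z^3 - z^2 - 14*z + 24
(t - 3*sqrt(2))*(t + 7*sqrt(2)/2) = t^2 + sqrt(2)*t/2 - 21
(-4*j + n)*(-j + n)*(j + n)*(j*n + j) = 4*j^4*n + 4*j^4 - j^3*n^2 - j^3*n - 4*j^2*n^3 - 4*j^2*n^2 + j*n^4 + j*n^3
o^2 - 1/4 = (o - 1/2)*(o + 1/2)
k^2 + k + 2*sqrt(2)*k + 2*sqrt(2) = (k + 1)*(k + 2*sqrt(2))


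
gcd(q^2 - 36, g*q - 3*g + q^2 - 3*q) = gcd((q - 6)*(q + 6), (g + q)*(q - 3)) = 1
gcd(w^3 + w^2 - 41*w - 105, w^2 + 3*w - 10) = w + 5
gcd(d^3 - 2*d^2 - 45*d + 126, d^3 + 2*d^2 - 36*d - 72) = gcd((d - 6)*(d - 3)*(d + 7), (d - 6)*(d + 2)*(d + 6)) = d - 6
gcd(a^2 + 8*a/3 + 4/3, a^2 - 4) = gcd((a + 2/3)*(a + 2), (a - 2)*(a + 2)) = a + 2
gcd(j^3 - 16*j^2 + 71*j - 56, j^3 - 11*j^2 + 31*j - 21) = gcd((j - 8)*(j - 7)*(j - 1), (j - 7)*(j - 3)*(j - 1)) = j^2 - 8*j + 7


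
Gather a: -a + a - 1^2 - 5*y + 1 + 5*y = 0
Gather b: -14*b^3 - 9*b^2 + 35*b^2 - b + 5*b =-14*b^3 + 26*b^2 + 4*b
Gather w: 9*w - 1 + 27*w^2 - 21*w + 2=27*w^2 - 12*w + 1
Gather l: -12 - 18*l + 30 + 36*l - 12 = 18*l + 6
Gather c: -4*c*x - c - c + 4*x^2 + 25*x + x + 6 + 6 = c*(-4*x - 2) + 4*x^2 + 26*x + 12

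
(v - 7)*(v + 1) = v^2 - 6*v - 7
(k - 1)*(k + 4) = k^2 + 3*k - 4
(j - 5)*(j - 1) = j^2 - 6*j + 5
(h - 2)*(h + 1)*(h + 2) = h^3 + h^2 - 4*h - 4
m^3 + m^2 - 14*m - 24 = (m - 4)*(m + 2)*(m + 3)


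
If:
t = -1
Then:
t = -1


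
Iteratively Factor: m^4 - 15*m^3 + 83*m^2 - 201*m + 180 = (m - 3)*(m^3 - 12*m^2 + 47*m - 60) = (m - 5)*(m - 3)*(m^2 - 7*m + 12) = (m - 5)*(m - 3)^2*(m - 4)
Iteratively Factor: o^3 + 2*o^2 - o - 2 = (o + 1)*(o^2 + o - 2) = (o + 1)*(o + 2)*(o - 1)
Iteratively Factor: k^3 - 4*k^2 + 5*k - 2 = (k - 1)*(k^2 - 3*k + 2) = (k - 2)*(k - 1)*(k - 1)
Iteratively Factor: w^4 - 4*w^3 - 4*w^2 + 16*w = (w + 2)*(w^3 - 6*w^2 + 8*w) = (w - 4)*(w + 2)*(w^2 - 2*w) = (w - 4)*(w - 2)*(w + 2)*(w)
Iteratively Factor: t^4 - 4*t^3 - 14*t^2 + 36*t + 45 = (t - 3)*(t^3 - t^2 - 17*t - 15) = (t - 3)*(t + 1)*(t^2 - 2*t - 15) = (t - 3)*(t + 1)*(t + 3)*(t - 5)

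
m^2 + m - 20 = (m - 4)*(m + 5)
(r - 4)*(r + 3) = r^2 - r - 12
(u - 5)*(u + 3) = u^2 - 2*u - 15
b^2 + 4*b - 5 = (b - 1)*(b + 5)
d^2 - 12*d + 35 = (d - 7)*(d - 5)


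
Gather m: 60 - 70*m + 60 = 120 - 70*m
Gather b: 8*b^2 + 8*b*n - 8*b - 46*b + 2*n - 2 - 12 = 8*b^2 + b*(8*n - 54) + 2*n - 14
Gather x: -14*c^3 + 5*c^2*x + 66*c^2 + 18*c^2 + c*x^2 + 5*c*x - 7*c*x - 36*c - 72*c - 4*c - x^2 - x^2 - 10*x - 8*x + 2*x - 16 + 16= -14*c^3 + 84*c^2 - 112*c + x^2*(c - 2) + x*(5*c^2 - 2*c - 16)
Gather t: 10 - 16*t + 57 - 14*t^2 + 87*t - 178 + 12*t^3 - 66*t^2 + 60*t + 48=12*t^3 - 80*t^2 + 131*t - 63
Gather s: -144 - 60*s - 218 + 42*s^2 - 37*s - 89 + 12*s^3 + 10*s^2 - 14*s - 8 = 12*s^3 + 52*s^2 - 111*s - 459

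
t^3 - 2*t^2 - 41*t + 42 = (t - 7)*(t - 1)*(t + 6)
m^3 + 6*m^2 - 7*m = m*(m - 1)*(m + 7)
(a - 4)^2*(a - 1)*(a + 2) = a^4 - 7*a^3 + 6*a^2 + 32*a - 32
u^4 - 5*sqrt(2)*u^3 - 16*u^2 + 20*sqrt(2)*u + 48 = (u - 2)*(u + 2)*(u - 6*sqrt(2))*(u + sqrt(2))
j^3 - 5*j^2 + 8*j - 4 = (j - 2)^2*(j - 1)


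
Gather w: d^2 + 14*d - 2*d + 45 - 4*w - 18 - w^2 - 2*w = d^2 + 12*d - w^2 - 6*w + 27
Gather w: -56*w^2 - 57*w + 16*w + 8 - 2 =-56*w^2 - 41*w + 6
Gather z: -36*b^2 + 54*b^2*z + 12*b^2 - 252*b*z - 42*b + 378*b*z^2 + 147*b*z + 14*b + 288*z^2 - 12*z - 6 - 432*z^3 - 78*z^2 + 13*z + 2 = -24*b^2 - 28*b - 432*z^3 + z^2*(378*b + 210) + z*(54*b^2 - 105*b + 1) - 4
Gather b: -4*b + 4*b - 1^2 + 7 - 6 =0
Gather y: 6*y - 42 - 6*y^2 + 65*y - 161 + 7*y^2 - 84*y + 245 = y^2 - 13*y + 42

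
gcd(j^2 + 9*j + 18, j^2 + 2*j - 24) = j + 6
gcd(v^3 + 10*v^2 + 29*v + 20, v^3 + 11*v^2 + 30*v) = v + 5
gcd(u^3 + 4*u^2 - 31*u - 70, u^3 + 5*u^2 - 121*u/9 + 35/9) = u + 7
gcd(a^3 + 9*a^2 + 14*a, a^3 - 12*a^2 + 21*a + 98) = a + 2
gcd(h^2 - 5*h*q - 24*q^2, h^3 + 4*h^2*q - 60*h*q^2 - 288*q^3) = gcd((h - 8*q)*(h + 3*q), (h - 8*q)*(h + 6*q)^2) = -h + 8*q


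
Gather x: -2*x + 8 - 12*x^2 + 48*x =-12*x^2 + 46*x + 8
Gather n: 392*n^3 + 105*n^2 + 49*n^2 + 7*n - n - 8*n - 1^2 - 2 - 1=392*n^3 + 154*n^2 - 2*n - 4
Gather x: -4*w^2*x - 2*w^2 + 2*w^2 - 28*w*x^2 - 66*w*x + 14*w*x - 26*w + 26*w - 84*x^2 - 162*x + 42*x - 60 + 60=x^2*(-28*w - 84) + x*(-4*w^2 - 52*w - 120)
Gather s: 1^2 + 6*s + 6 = 6*s + 7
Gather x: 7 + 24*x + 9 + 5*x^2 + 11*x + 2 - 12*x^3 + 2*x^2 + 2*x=-12*x^3 + 7*x^2 + 37*x + 18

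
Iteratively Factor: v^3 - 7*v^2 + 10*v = (v)*(v^2 - 7*v + 10) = v*(v - 5)*(v - 2)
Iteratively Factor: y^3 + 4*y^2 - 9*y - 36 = (y - 3)*(y^2 + 7*y + 12) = (y - 3)*(y + 4)*(y + 3)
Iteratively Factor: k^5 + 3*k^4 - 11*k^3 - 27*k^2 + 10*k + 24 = (k + 4)*(k^4 - k^3 - 7*k^2 + k + 6) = (k + 1)*(k + 4)*(k^3 - 2*k^2 - 5*k + 6) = (k - 3)*(k + 1)*(k + 4)*(k^2 + k - 2) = (k - 3)*(k + 1)*(k + 2)*(k + 4)*(k - 1)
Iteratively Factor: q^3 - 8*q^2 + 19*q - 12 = (q - 3)*(q^2 - 5*q + 4) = (q - 4)*(q - 3)*(q - 1)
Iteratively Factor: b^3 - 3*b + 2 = (b - 1)*(b^2 + b - 2) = (b - 1)^2*(b + 2)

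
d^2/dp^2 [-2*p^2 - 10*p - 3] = -4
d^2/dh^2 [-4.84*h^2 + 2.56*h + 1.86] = -9.68000000000000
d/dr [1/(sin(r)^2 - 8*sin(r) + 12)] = 2*(4 - sin(r))*cos(r)/(sin(r)^2 - 8*sin(r) + 12)^2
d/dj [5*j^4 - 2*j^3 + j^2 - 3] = 2*j*(10*j^2 - 3*j + 1)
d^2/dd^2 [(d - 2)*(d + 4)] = 2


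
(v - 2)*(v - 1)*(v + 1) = v^3 - 2*v^2 - v + 2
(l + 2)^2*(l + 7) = l^3 + 11*l^2 + 32*l + 28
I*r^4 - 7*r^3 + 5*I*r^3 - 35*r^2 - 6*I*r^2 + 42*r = r*(r + 6)*(r + 7*I)*(I*r - I)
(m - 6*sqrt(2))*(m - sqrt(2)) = m^2 - 7*sqrt(2)*m + 12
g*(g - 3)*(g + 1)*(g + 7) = g^4 + 5*g^3 - 17*g^2 - 21*g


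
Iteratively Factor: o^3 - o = (o - 1)*(o^2 + o) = o*(o - 1)*(o + 1)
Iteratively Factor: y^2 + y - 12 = (y + 4)*(y - 3)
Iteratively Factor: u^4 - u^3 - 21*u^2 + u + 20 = (u - 5)*(u^3 + 4*u^2 - u - 4) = (u - 5)*(u + 1)*(u^2 + 3*u - 4) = (u - 5)*(u - 1)*(u + 1)*(u + 4)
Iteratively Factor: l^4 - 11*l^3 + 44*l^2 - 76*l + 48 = (l - 4)*(l^3 - 7*l^2 + 16*l - 12) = (l - 4)*(l - 2)*(l^2 - 5*l + 6) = (l - 4)*(l - 2)^2*(l - 3)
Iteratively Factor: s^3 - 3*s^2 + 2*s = (s)*(s^2 - 3*s + 2) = s*(s - 2)*(s - 1)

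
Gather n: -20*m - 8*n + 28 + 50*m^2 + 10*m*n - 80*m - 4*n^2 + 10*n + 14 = 50*m^2 - 100*m - 4*n^2 + n*(10*m + 2) + 42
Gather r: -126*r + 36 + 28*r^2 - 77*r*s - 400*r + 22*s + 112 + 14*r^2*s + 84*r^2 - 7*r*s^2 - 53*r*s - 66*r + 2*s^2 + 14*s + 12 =r^2*(14*s + 112) + r*(-7*s^2 - 130*s - 592) + 2*s^2 + 36*s + 160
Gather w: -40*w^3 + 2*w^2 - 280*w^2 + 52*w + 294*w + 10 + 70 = -40*w^3 - 278*w^2 + 346*w + 80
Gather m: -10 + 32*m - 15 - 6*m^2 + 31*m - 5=-6*m^2 + 63*m - 30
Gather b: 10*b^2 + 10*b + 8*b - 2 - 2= 10*b^2 + 18*b - 4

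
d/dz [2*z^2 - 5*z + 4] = 4*z - 5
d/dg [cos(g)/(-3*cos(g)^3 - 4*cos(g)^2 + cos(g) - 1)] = -(24*sin(2*g) + 16*sin(3*g) + 12*sin(4*g))/(5*cos(g) + 8*cos(2*g) + 3*cos(3*g) + 12)^2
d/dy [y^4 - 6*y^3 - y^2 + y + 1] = 4*y^3 - 18*y^2 - 2*y + 1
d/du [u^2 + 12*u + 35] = 2*u + 12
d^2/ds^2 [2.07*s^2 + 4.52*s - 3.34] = 4.14000000000000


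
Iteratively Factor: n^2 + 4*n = (n)*(n + 4)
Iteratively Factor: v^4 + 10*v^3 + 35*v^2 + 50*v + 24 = (v + 1)*(v^3 + 9*v^2 + 26*v + 24) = (v + 1)*(v + 2)*(v^2 + 7*v + 12) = (v + 1)*(v + 2)*(v + 4)*(v + 3)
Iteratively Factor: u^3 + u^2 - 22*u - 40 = (u - 5)*(u^2 + 6*u + 8) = (u - 5)*(u + 2)*(u + 4)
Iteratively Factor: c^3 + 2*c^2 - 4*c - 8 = (c + 2)*(c^2 - 4) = (c + 2)^2*(c - 2)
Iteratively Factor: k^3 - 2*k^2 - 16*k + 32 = (k + 4)*(k^2 - 6*k + 8) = (k - 4)*(k + 4)*(k - 2)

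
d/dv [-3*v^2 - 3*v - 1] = -6*v - 3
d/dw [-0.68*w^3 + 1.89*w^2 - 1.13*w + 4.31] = -2.04*w^2 + 3.78*w - 1.13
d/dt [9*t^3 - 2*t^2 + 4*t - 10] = 27*t^2 - 4*t + 4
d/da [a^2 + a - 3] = 2*a + 1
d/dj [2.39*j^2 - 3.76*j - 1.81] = 4.78*j - 3.76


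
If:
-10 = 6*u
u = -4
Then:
No Solution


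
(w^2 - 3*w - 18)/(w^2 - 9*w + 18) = (w + 3)/(w - 3)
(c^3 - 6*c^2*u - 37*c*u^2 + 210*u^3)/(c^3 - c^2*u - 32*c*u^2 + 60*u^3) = (-c + 7*u)/(-c + 2*u)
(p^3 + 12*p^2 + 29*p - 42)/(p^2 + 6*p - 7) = p + 6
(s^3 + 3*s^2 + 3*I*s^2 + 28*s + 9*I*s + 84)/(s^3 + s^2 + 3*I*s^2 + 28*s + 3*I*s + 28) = (s + 3)/(s + 1)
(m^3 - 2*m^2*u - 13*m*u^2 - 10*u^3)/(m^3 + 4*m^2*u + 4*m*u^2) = (m^2 - 4*m*u - 5*u^2)/(m*(m + 2*u))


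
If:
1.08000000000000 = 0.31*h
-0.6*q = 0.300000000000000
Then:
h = 3.48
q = -0.50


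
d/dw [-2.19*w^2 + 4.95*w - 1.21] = 4.95 - 4.38*w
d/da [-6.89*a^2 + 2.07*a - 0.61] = 2.07 - 13.78*a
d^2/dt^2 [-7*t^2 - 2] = -14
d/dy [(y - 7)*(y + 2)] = 2*y - 5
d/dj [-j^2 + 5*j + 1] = 5 - 2*j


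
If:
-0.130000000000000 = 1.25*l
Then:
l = -0.10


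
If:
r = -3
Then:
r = -3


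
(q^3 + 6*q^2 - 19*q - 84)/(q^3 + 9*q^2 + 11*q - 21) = (q - 4)/(q - 1)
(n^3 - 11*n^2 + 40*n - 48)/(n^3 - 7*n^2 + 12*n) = (n - 4)/n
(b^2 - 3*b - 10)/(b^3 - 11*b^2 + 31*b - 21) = (b^2 - 3*b - 10)/(b^3 - 11*b^2 + 31*b - 21)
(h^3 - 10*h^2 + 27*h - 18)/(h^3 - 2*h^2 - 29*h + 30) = (h - 3)/(h + 5)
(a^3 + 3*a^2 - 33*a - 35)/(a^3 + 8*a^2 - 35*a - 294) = (a^2 - 4*a - 5)/(a^2 + a - 42)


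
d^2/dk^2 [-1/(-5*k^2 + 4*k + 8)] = 2*(25*k^2 - 20*k - 4*(5*k - 2)^2 - 40)/(-5*k^2 + 4*k + 8)^3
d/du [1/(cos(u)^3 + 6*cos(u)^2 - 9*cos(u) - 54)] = 3*(cos(u)^2 + 4*cos(u) - 3)*sin(u)/(cos(u)^3 + 6*cos(u)^2 - 9*cos(u) - 54)^2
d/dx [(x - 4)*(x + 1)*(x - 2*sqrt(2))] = 3*x^2 - 6*x - 4*sqrt(2)*x - 4 + 6*sqrt(2)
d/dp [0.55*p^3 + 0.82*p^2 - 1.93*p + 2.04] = 1.65*p^2 + 1.64*p - 1.93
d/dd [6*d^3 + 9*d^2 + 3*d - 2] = 18*d^2 + 18*d + 3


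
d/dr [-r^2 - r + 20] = -2*r - 1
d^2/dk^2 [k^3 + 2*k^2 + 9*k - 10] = 6*k + 4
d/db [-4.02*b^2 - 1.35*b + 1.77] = -8.04*b - 1.35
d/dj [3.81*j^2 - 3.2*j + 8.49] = 7.62*j - 3.2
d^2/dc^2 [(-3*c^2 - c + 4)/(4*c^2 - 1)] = 2*(-16*c^3 + 156*c^2 - 12*c + 13)/(64*c^6 - 48*c^4 + 12*c^2 - 1)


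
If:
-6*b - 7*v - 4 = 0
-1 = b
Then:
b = -1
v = 2/7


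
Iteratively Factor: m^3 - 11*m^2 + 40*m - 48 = (m - 3)*(m^2 - 8*m + 16) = (m - 4)*(m - 3)*(m - 4)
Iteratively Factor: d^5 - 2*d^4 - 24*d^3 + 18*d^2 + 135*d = (d + 3)*(d^4 - 5*d^3 - 9*d^2 + 45*d) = (d - 3)*(d + 3)*(d^3 - 2*d^2 - 15*d) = (d - 5)*(d - 3)*(d + 3)*(d^2 + 3*d) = d*(d - 5)*(d - 3)*(d + 3)*(d + 3)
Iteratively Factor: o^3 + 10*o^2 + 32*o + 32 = (o + 2)*(o^2 + 8*o + 16) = (o + 2)*(o + 4)*(o + 4)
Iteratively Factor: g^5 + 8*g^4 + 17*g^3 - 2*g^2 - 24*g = (g + 2)*(g^4 + 6*g^3 + 5*g^2 - 12*g) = g*(g + 2)*(g^3 + 6*g^2 + 5*g - 12) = g*(g + 2)*(g + 4)*(g^2 + 2*g - 3) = g*(g - 1)*(g + 2)*(g + 4)*(g + 3)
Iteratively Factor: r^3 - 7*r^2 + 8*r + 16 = (r - 4)*(r^2 - 3*r - 4) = (r - 4)^2*(r + 1)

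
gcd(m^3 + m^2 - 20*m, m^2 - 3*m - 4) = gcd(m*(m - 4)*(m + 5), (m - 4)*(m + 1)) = m - 4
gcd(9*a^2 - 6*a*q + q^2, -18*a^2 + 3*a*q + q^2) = -3*a + q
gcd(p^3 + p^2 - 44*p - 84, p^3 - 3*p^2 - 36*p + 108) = p + 6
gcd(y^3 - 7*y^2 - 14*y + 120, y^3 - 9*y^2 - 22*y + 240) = y - 6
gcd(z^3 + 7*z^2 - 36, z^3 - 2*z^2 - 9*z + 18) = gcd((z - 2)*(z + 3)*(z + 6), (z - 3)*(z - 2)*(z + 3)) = z^2 + z - 6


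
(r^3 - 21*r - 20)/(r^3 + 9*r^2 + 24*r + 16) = (r - 5)/(r + 4)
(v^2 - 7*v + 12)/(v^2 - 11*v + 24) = (v - 4)/(v - 8)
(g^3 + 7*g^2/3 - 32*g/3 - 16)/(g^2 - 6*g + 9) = (3*g^2 + 16*g + 16)/(3*(g - 3))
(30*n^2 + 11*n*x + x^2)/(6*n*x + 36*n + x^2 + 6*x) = (5*n + x)/(x + 6)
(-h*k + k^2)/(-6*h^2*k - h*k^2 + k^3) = (h - k)/(6*h^2 + h*k - k^2)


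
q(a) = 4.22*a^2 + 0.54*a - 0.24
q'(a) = 8.44*a + 0.54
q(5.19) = 116.23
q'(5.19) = 44.34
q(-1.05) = 3.85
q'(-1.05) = -8.32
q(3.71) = 59.85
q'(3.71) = 31.85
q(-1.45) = 7.85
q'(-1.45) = -11.70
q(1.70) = 12.87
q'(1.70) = 14.89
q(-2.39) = 22.57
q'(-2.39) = -19.63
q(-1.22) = 5.38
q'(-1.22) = -9.76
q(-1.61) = 9.83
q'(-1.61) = -13.05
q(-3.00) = 36.12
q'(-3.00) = -24.78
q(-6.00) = 148.44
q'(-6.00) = -50.10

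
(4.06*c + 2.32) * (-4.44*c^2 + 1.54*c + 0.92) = -18.0264*c^3 - 4.0484*c^2 + 7.308*c + 2.1344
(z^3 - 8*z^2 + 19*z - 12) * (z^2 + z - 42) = z^5 - 7*z^4 - 31*z^3 + 343*z^2 - 810*z + 504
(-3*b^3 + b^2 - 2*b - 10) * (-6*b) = 18*b^4 - 6*b^3 + 12*b^2 + 60*b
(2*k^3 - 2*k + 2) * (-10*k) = -20*k^4 + 20*k^2 - 20*k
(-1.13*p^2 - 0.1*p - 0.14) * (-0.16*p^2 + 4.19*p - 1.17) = 0.1808*p^4 - 4.7187*p^3 + 0.9255*p^2 - 0.4696*p + 0.1638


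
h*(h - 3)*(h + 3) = h^3 - 9*h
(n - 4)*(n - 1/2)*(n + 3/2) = n^3 - 3*n^2 - 19*n/4 + 3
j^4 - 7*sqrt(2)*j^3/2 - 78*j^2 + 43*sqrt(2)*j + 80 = (j - 8*sqrt(2))*(j - sqrt(2))*(j + sqrt(2)/2)*(j + 5*sqrt(2))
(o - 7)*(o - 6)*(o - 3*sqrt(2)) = o^3 - 13*o^2 - 3*sqrt(2)*o^2 + 42*o + 39*sqrt(2)*o - 126*sqrt(2)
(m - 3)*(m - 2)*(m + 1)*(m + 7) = m^4 + 3*m^3 - 27*m^2 + 13*m + 42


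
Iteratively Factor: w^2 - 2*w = (w - 2)*(w)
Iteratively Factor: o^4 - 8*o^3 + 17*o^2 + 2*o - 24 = (o - 4)*(o^3 - 4*o^2 + o + 6) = (o - 4)*(o - 2)*(o^2 - 2*o - 3) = (o - 4)*(o - 2)*(o + 1)*(o - 3)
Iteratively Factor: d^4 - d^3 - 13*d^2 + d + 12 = (d - 1)*(d^3 - 13*d - 12) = (d - 4)*(d - 1)*(d^2 + 4*d + 3) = (d - 4)*(d - 1)*(d + 3)*(d + 1)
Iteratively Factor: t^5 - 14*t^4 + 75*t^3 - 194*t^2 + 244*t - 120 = (t - 2)*(t^4 - 12*t^3 + 51*t^2 - 92*t + 60) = (t - 2)^2*(t^3 - 10*t^2 + 31*t - 30) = (t - 3)*(t - 2)^2*(t^2 - 7*t + 10) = (t - 3)*(t - 2)^3*(t - 5)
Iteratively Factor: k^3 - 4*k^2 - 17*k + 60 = (k - 5)*(k^2 + k - 12) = (k - 5)*(k - 3)*(k + 4)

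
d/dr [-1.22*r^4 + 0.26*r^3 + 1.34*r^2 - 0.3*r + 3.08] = -4.88*r^3 + 0.78*r^2 + 2.68*r - 0.3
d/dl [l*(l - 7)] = 2*l - 7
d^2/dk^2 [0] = 0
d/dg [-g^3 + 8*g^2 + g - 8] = -3*g^2 + 16*g + 1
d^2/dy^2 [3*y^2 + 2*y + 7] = 6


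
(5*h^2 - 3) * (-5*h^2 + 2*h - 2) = -25*h^4 + 10*h^3 + 5*h^2 - 6*h + 6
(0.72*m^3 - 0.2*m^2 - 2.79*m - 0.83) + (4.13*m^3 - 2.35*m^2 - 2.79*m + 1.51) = 4.85*m^3 - 2.55*m^2 - 5.58*m + 0.68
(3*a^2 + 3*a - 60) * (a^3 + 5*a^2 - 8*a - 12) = 3*a^5 + 18*a^4 - 69*a^3 - 360*a^2 + 444*a + 720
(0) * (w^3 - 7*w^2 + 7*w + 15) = 0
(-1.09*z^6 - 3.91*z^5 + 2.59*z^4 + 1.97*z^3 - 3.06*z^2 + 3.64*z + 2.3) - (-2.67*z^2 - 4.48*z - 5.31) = -1.09*z^6 - 3.91*z^5 + 2.59*z^4 + 1.97*z^3 - 0.39*z^2 + 8.12*z + 7.61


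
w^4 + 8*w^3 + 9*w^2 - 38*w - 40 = (w - 2)*(w + 1)*(w + 4)*(w + 5)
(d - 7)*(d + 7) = d^2 - 49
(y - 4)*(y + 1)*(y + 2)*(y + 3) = y^4 + 2*y^3 - 13*y^2 - 38*y - 24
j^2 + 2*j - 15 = (j - 3)*(j + 5)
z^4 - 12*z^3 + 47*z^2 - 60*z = z*(z - 5)*(z - 4)*(z - 3)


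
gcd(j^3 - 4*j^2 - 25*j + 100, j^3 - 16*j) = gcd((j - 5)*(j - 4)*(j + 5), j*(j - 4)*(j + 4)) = j - 4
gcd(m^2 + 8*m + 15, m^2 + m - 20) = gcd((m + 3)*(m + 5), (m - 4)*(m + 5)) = m + 5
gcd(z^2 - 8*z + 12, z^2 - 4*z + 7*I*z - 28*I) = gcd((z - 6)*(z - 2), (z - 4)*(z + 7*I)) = 1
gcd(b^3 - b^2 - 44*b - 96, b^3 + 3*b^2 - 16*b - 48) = b^2 + 7*b + 12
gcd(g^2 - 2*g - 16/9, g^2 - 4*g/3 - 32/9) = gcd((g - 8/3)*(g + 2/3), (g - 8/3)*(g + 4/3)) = g - 8/3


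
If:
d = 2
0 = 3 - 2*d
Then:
No Solution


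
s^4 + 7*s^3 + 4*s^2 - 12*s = s*(s - 1)*(s + 2)*(s + 6)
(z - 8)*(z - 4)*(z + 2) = z^3 - 10*z^2 + 8*z + 64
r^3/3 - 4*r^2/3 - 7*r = r*(r/3 + 1)*(r - 7)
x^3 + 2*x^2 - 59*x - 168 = (x - 8)*(x + 3)*(x + 7)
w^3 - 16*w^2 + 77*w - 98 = (w - 7)^2*(w - 2)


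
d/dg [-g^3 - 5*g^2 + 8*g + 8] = -3*g^2 - 10*g + 8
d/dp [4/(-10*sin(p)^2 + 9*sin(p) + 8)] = 4*(20*sin(p) - 9)*cos(p)/(-10*sin(p)^2 + 9*sin(p) + 8)^2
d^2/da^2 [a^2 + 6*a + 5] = 2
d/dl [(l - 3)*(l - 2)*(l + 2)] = 3*l^2 - 6*l - 4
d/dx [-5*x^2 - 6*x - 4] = -10*x - 6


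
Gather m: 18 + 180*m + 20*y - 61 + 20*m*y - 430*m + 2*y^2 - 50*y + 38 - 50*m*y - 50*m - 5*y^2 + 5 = m*(-30*y - 300) - 3*y^2 - 30*y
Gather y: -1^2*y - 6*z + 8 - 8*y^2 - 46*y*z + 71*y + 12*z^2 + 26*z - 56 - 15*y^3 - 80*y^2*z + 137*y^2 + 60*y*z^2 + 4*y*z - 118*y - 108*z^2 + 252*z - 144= -15*y^3 + y^2*(129 - 80*z) + y*(60*z^2 - 42*z - 48) - 96*z^2 + 272*z - 192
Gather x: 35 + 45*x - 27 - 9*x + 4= 36*x + 12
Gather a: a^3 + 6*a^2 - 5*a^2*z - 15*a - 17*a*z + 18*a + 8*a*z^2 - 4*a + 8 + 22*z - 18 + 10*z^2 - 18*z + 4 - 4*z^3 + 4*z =a^3 + a^2*(6 - 5*z) + a*(8*z^2 - 17*z - 1) - 4*z^3 + 10*z^2 + 8*z - 6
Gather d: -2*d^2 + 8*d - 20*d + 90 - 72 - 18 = -2*d^2 - 12*d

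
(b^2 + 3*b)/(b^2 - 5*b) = (b + 3)/(b - 5)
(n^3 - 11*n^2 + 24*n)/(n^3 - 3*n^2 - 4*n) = (-n^2 + 11*n - 24)/(-n^2 + 3*n + 4)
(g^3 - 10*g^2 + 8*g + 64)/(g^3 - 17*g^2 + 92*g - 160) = (g + 2)/(g - 5)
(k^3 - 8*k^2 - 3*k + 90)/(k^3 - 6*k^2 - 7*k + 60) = (k - 6)/(k - 4)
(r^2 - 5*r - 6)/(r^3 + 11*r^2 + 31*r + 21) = (r - 6)/(r^2 + 10*r + 21)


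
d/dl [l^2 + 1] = 2*l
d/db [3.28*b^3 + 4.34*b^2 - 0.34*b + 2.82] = 9.84*b^2 + 8.68*b - 0.34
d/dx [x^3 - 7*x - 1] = 3*x^2 - 7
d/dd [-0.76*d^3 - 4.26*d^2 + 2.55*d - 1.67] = -2.28*d^2 - 8.52*d + 2.55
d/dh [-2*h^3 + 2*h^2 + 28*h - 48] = -6*h^2 + 4*h + 28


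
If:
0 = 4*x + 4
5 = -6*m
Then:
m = -5/6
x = -1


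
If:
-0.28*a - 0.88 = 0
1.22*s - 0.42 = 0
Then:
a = -3.14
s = 0.34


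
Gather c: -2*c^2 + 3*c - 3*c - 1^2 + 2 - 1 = -2*c^2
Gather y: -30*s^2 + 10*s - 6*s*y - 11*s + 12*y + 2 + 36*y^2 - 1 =-30*s^2 - s + 36*y^2 + y*(12 - 6*s) + 1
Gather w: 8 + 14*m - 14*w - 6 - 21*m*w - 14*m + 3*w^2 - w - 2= 3*w^2 + w*(-21*m - 15)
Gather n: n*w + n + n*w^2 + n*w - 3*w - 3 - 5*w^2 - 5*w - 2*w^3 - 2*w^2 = n*(w^2 + 2*w + 1) - 2*w^3 - 7*w^2 - 8*w - 3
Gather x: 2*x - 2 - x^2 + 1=-x^2 + 2*x - 1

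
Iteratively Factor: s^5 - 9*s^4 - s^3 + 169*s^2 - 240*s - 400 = (s - 5)*(s^4 - 4*s^3 - 21*s^2 + 64*s + 80) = (s - 5)*(s - 4)*(s^3 - 21*s - 20) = (s - 5)*(s - 4)*(s + 4)*(s^2 - 4*s - 5) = (s - 5)*(s - 4)*(s + 1)*(s + 4)*(s - 5)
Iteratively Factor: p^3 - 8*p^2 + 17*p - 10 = (p - 2)*(p^2 - 6*p + 5) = (p - 2)*(p - 1)*(p - 5)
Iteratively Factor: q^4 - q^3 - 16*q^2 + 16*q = (q + 4)*(q^3 - 5*q^2 + 4*q) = q*(q + 4)*(q^2 - 5*q + 4) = q*(q - 1)*(q + 4)*(q - 4)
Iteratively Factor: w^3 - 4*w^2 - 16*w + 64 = (w + 4)*(w^2 - 8*w + 16) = (w - 4)*(w + 4)*(w - 4)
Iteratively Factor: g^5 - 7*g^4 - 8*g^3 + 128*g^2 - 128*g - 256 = (g - 4)*(g^4 - 3*g^3 - 20*g^2 + 48*g + 64) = (g - 4)*(g + 1)*(g^3 - 4*g^2 - 16*g + 64) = (g - 4)*(g + 1)*(g + 4)*(g^2 - 8*g + 16) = (g - 4)^2*(g + 1)*(g + 4)*(g - 4)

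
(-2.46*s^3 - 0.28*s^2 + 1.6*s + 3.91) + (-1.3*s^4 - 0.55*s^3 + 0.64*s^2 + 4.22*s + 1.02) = -1.3*s^4 - 3.01*s^3 + 0.36*s^2 + 5.82*s + 4.93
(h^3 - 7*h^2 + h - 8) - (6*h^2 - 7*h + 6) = h^3 - 13*h^2 + 8*h - 14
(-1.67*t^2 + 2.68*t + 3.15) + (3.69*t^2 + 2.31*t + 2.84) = 2.02*t^2 + 4.99*t + 5.99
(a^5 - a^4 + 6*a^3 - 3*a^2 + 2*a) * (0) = 0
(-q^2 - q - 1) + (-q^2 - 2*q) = -2*q^2 - 3*q - 1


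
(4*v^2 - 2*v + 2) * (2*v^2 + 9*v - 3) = 8*v^4 + 32*v^3 - 26*v^2 + 24*v - 6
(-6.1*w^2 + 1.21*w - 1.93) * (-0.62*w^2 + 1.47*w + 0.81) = 3.782*w^4 - 9.7172*w^3 - 1.9657*w^2 - 1.857*w - 1.5633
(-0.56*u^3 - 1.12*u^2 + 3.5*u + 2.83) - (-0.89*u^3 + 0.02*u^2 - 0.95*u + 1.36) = 0.33*u^3 - 1.14*u^2 + 4.45*u + 1.47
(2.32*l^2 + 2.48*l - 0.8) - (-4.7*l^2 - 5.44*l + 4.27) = 7.02*l^2 + 7.92*l - 5.07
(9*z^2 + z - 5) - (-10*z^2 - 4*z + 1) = 19*z^2 + 5*z - 6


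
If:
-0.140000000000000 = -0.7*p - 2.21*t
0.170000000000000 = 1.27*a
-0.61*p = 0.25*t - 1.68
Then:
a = 0.13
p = 3.14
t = -0.93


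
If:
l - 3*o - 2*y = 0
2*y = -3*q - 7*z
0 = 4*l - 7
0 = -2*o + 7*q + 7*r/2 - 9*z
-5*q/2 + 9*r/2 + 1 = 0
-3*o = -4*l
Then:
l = 7/4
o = 7/3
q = 3073/3226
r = 2971/9678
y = -21/8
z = 2205/6452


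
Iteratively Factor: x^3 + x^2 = (x)*(x^2 + x) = x*(x + 1)*(x)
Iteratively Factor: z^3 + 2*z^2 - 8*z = (z - 2)*(z^2 + 4*z) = z*(z - 2)*(z + 4)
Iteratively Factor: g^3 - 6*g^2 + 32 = (g - 4)*(g^2 - 2*g - 8) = (g - 4)*(g + 2)*(g - 4)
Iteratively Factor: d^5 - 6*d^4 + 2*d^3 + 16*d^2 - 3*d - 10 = (d + 1)*(d^4 - 7*d^3 + 9*d^2 + 7*d - 10) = (d - 1)*(d + 1)*(d^3 - 6*d^2 + 3*d + 10) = (d - 1)*(d + 1)^2*(d^2 - 7*d + 10) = (d - 2)*(d - 1)*(d + 1)^2*(d - 5)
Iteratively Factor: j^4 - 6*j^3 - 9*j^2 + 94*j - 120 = (j - 2)*(j^3 - 4*j^2 - 17*j + 60) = (j - 5)*(j - 2)*(j^2 + j - 12) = (j - 5)*(j - 3)*(j - 2)*(j + 4)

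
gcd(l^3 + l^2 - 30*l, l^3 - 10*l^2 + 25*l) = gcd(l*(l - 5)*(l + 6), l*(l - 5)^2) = l^2 - 5*l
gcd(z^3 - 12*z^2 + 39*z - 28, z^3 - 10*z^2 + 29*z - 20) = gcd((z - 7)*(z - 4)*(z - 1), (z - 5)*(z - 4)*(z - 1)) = z^2 - 5*z + 4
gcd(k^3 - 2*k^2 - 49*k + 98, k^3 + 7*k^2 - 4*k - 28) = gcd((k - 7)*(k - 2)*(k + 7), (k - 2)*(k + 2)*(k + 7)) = k^2 + 5*k - 14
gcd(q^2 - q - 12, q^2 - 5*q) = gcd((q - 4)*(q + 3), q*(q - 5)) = 1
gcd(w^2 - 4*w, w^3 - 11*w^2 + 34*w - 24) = w - 4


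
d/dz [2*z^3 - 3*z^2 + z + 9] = 6*z^2 - 6*z + 1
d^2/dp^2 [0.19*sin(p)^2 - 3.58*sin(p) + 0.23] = 3.58*sin(p) + 0.38*cos(2*p)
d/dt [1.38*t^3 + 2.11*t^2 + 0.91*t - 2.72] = 4.14*t^2 + 4.22*t + 0.91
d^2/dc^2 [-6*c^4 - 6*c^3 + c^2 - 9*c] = -72*c^2 - 36*c + 2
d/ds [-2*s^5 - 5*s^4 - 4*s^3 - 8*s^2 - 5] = 2*s*(-5*s^3 - 10*s^2 - 6*s - 8)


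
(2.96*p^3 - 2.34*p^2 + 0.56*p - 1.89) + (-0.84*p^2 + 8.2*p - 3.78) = 2.96*p^3 - 3.18*p^2 + 8.76*p - 5.67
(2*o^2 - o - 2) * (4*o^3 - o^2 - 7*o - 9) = 8*o^5 - 6*o^4 - 21*o^3 - 9*o^2 + 23*o + 18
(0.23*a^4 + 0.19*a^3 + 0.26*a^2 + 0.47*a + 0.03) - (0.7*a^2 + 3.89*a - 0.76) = 0.23*a^4 + 0.19*a^3 - 0.44*a^2 - 3.42*a + 0.79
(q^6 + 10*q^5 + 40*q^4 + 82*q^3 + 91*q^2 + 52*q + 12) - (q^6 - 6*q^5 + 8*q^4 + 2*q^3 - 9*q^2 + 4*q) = 16*q^5 + 32*q^4 + 80*q^3 + 100*q^2 + 48*q + 12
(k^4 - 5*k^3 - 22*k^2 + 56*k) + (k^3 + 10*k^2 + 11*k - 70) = k^4 - 4*k^3 - 12*k^2 + 67*k - 70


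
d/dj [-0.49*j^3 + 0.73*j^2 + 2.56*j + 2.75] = -1.47*j^2 + 1.46*j + 2.56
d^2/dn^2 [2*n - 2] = 0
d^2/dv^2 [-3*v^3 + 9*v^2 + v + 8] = 18 - 18*v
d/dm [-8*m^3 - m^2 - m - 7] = -24*m^2 - 2*m - 1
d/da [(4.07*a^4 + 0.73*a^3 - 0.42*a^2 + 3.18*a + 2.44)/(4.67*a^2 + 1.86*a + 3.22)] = (38.0138*a^5 + 26.1197*a^4 + 55.1372*a^3 - 8.58*a^2 - 25.4944*a + 5.7012)/(21.8089*a^4 + 17.3724*a^3 + 33.5344*a^2 + 11.9784*a + 10.3684)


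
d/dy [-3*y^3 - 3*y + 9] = -9*y^2 - 3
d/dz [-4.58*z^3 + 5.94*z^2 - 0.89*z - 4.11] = -13.74*z^2 + 11.88*z - 0.89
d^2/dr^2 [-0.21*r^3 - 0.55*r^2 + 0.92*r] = -1.26*r - 1.1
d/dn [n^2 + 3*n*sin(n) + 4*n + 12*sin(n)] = 3*n*cos(n) + 2*n + 3*sin(n) + 12*cos(n) + 4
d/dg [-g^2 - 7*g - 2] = -2*g - 7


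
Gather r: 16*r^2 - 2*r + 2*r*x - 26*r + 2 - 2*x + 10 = 16*r^2 + r*(2*x - 28) - 2*x + 12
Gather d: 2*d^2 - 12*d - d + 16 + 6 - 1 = 2*d^2 - 13*d + 21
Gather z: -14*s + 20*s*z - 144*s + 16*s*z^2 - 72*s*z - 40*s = 16*s*z^2 - 52*s*z - 198*s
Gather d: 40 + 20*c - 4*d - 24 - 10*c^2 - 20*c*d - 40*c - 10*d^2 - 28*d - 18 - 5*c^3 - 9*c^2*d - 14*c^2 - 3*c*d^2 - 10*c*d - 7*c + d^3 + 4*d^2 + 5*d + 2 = -5*c^3 - 24*c^2 - 27*c + d^3 + d^2*(-3*c - 6) + d*(-9*c^2 - 30*c - 27)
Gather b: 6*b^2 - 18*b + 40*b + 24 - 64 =6*b^2 + 22*b - 40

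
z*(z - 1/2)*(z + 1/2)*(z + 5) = z^4 + 5*z^3 - z^2/4 - 5*z/4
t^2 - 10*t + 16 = (t - 8)*(t - 2)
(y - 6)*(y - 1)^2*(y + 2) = y^4 - 6*y^3 - 3*y^2 + 20*y - 12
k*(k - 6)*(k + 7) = k^3 + k^2 - 42*k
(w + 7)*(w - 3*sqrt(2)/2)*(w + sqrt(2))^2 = w^4 + sqrt(2)*w^3/2 + 7*w^3 - 4*w^2 + 7*sqrt(2)*w^2/2 - 28*w - 3*sqrt(2)*w - 21*sqrt(2)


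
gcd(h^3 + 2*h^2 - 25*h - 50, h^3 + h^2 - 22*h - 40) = h^2 - 3*h - 10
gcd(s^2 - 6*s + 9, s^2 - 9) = s - 3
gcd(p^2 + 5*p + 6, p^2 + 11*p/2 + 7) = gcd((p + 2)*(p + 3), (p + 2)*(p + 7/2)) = p + 2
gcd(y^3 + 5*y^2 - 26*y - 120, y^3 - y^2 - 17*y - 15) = y - 5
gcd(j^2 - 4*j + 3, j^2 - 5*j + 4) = j - 1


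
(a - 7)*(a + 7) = a^2 - 49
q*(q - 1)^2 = q^3 - 2*q^2 + q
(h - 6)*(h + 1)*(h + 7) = h^3 + 2*h^2 - 41*h - 42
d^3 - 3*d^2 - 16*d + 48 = (d - 4)*(d - 3)*(d + 4)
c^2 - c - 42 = (c - 7)*(c + 6)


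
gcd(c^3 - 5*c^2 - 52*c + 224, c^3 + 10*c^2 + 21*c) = c + 7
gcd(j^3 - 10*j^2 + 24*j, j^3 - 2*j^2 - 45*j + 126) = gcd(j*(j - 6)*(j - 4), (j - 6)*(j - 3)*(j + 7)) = j - 6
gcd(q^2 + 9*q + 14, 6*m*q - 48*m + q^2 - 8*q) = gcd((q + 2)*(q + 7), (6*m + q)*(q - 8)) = 1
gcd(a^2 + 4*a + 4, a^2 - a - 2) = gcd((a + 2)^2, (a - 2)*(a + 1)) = 1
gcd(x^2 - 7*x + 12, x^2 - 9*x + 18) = x - 3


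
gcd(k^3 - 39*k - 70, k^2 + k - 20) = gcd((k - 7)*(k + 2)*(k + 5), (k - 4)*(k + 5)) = k + 5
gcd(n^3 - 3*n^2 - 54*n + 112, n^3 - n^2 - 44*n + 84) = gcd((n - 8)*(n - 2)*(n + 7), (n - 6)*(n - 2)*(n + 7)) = n^2 + 5*n - 14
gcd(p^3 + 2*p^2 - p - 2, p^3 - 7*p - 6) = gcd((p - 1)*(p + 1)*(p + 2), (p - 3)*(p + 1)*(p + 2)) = p^2 + 3*p + 2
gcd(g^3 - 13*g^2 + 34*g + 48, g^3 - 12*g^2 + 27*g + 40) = g^2 - 7*g - 8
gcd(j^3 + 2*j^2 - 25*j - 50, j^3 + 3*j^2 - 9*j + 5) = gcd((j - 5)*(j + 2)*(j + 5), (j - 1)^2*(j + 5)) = j + 5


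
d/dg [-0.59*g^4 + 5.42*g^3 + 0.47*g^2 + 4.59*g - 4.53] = -2.36*g^3 + 16.26*g^2 + 0.94*g + 4.59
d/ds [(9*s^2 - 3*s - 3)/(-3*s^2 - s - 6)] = 3*(-6*s^2 - 42*s + 5)/(9*s^4 + 6*s^3 + 37*s^2 + 12*s + 36)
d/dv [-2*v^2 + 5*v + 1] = 5 - 4*v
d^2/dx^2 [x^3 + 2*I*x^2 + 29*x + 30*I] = 6*x + 4*I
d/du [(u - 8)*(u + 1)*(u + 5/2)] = 3*u^2 - 9*u - 51/2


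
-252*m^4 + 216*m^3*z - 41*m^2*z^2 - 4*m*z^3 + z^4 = (-6*m + z)*(-3*m + z)*(-2*m + z)*(7*m + z)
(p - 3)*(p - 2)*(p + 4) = p^3 - p^2 - 14*p + 24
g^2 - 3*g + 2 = (g - 2)*(g - 1)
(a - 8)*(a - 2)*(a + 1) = a^3 - 9*a^2 + 6*a + 16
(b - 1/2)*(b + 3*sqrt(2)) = b^2 - b/2 + 3*sqrt(2)*b - 3*sqrt(2)/2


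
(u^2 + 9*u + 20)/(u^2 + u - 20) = (u + 4)/(u - 4)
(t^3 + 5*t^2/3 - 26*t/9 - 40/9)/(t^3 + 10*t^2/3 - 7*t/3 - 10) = (t + 4/3)/(t + 3)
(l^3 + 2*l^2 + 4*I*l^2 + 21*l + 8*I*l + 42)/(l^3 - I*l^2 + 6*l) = (l^2 + l*(2 + 7*I) + 14*I)/(l*(l + 2*I))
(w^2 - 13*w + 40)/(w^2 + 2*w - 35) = (w - 8)/(w + 7)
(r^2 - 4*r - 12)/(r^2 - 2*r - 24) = (r + 2)/(r + 4)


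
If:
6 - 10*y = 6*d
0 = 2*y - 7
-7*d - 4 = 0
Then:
No Solution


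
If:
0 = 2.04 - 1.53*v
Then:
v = 1.33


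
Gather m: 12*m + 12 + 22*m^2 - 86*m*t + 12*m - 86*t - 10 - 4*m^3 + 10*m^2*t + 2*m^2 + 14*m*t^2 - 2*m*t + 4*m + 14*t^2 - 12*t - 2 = -4*m^3 + m^2*(10*t + 24) + m*(14*t^2 - 88*t + 28) + 14*t^2 - 98*t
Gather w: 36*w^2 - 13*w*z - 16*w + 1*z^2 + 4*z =36*w^2 + w*(-13*z - 16) + z^2 + 4*z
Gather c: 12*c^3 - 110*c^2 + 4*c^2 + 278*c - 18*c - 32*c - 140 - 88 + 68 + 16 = 12*c^3 - 106*c^2 + 228*c - 144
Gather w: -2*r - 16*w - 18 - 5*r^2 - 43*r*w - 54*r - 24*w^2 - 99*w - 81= -5*r^2 - 56*r - 24*w^2 + w*(-43*r - 115) - 99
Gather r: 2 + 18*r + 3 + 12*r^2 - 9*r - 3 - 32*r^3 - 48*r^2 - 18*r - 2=-32*r^3 - 36*r^2 - 9*r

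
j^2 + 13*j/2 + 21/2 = (j + 3)*(j + 7/2)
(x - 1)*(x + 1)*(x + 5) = x^3 + 5*x^2 - x - 5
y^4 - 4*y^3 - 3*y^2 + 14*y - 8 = (y - 4)*(y - 1)^2*(y + 2)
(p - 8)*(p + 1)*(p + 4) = p^3 - 3*p^2 - 36*p - 32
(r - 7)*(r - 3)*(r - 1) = r^3 - 11*r^2 + 31*r - 21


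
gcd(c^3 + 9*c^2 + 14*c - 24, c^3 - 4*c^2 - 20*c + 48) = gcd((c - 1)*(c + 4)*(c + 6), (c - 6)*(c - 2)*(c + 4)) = c + 4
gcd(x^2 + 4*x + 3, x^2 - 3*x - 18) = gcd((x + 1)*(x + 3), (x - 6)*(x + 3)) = x + 3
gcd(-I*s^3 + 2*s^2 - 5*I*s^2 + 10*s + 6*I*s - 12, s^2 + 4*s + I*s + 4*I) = 1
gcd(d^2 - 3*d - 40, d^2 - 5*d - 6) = 1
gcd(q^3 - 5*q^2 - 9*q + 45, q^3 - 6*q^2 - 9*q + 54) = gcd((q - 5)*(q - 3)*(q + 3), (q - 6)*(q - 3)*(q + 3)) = q^2 - 9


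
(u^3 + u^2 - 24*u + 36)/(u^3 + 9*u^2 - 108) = (u - 2)/(u + 6)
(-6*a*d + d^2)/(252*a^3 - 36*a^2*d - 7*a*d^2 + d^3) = -d/(42*a^2 + a*d - d^2)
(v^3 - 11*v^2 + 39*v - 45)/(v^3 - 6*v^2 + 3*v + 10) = (v^2 - 6*v + 9)/(v^2 - v - 2)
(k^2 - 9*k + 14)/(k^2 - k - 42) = (k - 2)/(k + 6)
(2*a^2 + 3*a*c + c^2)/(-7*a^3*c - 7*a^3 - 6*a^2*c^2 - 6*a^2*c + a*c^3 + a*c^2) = (-2*a - c)/(a*(7*a*c + 7*a - c^2 - c))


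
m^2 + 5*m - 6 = (m - 1)*(m + 6)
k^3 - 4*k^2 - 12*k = k*(k - 6)*(k + 2)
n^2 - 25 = (n - 5)*(n + 5)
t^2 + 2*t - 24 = (t - 4)*(t + 6)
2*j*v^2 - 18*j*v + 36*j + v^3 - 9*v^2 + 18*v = (2*j + v)*(v - 6)*(v - 3)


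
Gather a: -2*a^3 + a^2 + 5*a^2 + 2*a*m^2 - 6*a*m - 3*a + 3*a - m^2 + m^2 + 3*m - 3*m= -2*a^3 + 6*a^2 + a*(2*m^2 - 6*m)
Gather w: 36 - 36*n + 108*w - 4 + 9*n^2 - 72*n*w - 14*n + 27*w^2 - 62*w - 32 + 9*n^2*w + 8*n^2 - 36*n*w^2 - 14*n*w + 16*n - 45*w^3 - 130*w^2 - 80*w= 17*n^2 - 34*n - 45*w^3 + w^2*(-36*n - 103) + w*(9*n^2 - 86*n - 34)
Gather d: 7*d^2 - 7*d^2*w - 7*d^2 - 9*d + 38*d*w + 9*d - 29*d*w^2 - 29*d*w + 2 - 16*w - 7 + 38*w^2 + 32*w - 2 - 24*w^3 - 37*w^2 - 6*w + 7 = -7*d^2*w + d*(-29*w^2 + 9*w) - 24*w^3 + w^2 + 10*w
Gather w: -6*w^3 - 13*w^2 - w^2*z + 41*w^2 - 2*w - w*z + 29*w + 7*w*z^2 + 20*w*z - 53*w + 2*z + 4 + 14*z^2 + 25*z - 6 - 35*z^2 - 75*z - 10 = -6*w^3 + w^2*(28 - z) + w*(7*z^2 + 19*z - 26) - 21*z^2 - 48*z - 12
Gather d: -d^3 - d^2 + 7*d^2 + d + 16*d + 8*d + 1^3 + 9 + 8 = -d^3 + 6*d^2 + 25*d + 18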